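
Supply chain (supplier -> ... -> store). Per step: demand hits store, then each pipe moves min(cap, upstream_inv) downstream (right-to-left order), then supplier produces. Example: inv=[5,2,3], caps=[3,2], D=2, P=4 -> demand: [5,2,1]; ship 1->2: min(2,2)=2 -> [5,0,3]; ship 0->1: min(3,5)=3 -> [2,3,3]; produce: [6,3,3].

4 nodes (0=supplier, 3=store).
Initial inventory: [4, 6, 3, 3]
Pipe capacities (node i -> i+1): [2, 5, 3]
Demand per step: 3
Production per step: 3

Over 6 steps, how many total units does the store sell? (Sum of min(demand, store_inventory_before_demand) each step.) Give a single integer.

Answer: 18

Derivation:
Step 1: sold=3 (running total=3) -> [5 3 5 3]
Step 2: sold=3 (running total=6) -> [6 2 5 3]
Step 3: sold=3 (running total=9) -> [7 2 4 3]
Step 4: sold=3 (running total=12) -> [8 2 3 3]
Step 5: sold=3 (running total=15) -> [9 2 2 3]
Step 6: sold=3 (running total=18) -> [10 2 2 2]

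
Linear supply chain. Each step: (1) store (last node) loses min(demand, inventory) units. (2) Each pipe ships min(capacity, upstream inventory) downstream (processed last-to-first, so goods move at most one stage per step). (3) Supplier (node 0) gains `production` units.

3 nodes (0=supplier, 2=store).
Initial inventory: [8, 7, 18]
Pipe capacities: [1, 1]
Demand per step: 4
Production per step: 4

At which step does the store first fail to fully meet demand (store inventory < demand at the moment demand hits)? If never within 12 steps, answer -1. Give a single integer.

Step 1: demand=4,sold=4 ship[1->2]=1 ship[0->1]=1 prod=4 -> [11 7 15]
Step 2: demand=4,sold=4 ship[1->2]=1 ship[0->1]=1 prod=4 -> [14 7 12]
Step 3: demand=4,sold=4 ship[1->2]=1 ship[0->1]=1 prod=4 -> [17 7 9]
Step 4: demand=4,sold=4 ship[1->2]=1 ship[0->1]=1 prod=4 -> [20 7 6]
Step 5: demand=4,sold=4 ship[1->2]=1 ship[0->1]=1 prod=4 -> [23 7 3]
Step 6: demand=4,sold=3 ship[1->2]=1 ship[0->1]=1 prod=4 -> [26 7 1]
Step 7: demand=4,sold=1 ship[1->2]=1 ship[0->1]=1 prod=4 -> [29 7 1]
Step 8: demand=4,sold=1 ship[1->2]=1 ship[0->1]=1 prod=4 -> [32 7 1]
Step 9: demand=4,sold=1 ship[1->2]=1 ship[0->1]=1 prod=4 -> [35 7 1]
Step 10: demand=4,sold=1 ship[1->2]=1 ship[0->1]=1 prod=4 -> [38 7 1]
Step 11: demand=4,sold=1 ship[1->2]=1 ship[0->1]=1 prod=4 -> [41 7 1]
Step 12: demand=4,sold=1 ship[1->2]=1 ship[0->1]=1 prod=4 -> [44 7 1]
First stockout at step 6

6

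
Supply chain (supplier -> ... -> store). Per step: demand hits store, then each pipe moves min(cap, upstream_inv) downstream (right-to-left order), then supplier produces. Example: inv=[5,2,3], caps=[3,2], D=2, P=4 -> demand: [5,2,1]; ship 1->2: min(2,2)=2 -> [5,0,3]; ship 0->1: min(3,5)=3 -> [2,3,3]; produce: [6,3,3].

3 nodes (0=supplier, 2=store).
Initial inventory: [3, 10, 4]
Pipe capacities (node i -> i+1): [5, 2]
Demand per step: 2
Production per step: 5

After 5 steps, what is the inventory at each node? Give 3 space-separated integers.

Step 1: demand=2,sold=2 ship[1->2]=2 ship[0->1]=3 prod=5 -> inv=[5 11 4]
Step 2: demand=2,sold=2 ship[1->2]=2 ship[0->1]=5 prod=5 -> inv=[5 14 4]
Step 3: demand=2,sold=2 ship[1->2]=2 ship[0->1]=5 prod=5 -> inv=[5 17 4]
Step 4: demand=2,sold=2 ship[1->2]=2 ship[0->1]=5 prod=5 -> inv=[5 20 4]
Step 5: demand=2,sold=2 ship[1->2]=2 ship[0->1]=5 prod=5 -> inv=[5 23 4]

5 23 4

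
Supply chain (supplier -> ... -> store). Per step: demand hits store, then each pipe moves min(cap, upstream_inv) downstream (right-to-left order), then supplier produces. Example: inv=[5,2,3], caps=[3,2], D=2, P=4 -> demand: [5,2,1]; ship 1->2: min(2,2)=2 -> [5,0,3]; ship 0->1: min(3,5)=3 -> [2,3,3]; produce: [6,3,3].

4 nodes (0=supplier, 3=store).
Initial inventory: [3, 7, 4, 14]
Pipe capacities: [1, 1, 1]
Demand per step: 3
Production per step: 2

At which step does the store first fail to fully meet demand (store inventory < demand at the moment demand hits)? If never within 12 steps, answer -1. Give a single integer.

Step 1: demand=3,sold=3 ship[2->3]=1 ship[1->2]=1 ship[0->1]=1 prod=2 -> [4 7 4 12]
Step 2: demand=3,sold=3 ship[2->3]=1 ship[1->2]=1 ship[0->1]=1 prod=2 -> [5 7 4 10]
Step 3: demand=3,sold=3 ship[2->3]=1 ship[1->2]=1 ship[0->1]=1 prod=2 -> [6 7 4 8]
Step 4: demand=3,sold=3 ship[2->3]=1 ship[1->2]=1 ship[0->1]=1 prod=2 -> [7 7 4 6]
Step 5: demand=3,sold=3 ship[2->3]=1 ship[1->2]=1 ship[0->1]=1 prod=2 -> [8 7 4 4]
Step 6: demand=3,sold=3 ship[2->3]=1 ship[1->2]=1 ship[0->1]=1 prod=2 -> [9 7 4 2]
Step 7: demand=3,sold=2 ship[2->3]=1 ship[1->2]=1 ship[0->1]=1 prod=2 -> [10 7 4 1]
Step 8: demand=3,sold=1 ship[2->3]=1 ship[1->2]=1 ship[0->1]=1 prod=2 -> [11 7 4 1]
Step 9: demand=3,sold=1 ship[2->3]=1 ship[1->2]=1 ship[0->1]=1 prod=2 -> [12 7 4 1]
Step 10: demand=3,sold=1 ship[2->3]=1 ship[1->2]=1 ship[0->1]=1 prod=2 -> [13 7 4 1]
Step 11: demand=3,sold=1 ship[2->3]=1 ship[1->2]=1 ship[0->1]=1 prod=2 -> [14 7 4 1]
Step 12: demand=3,sold=1 ship[2->3]=1 ship[1->2]=1 ship[0->1]=1 prod=2 -> [15 7 4 1]
First stockout at step 7

7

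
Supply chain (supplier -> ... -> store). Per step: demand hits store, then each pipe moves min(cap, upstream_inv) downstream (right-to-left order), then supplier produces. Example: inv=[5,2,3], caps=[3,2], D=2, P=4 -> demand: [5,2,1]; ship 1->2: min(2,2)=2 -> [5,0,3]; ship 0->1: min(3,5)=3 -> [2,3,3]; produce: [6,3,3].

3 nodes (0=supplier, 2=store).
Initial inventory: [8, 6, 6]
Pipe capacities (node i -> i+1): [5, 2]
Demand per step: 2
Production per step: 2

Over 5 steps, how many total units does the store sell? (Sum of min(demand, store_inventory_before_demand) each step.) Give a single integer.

Step 1: sold=2 (running total=2) -> [5 9 6]
Step 2: sold=2 (running total=4) -> [2 12 6]
Step 3: sold=2 (running total=6) -> [2 12 6]
Step 4: sold=2 (running total=8) -> [2 12 6]
Step 5: sold=2 (running total=10) -> [2 12 6]

Answer: 10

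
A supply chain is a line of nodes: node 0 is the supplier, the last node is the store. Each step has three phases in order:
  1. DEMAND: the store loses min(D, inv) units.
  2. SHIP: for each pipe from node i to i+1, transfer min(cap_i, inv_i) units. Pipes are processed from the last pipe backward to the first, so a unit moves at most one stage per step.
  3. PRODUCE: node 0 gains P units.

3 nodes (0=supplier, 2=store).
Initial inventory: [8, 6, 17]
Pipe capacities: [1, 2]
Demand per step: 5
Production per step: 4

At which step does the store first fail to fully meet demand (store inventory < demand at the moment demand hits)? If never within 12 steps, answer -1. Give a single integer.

Step 1: demand=5,sold=5 ship[1->2]=2 ship[0->1]=1 prod=4 -> [11 5 14]
Step 2: demand=5,sold=5 ship[1->2]=2 ship[0->1]=1 prod=4 -> [14 4 11]
Step 3: demand=5,sold=5 ship[1->2]=2 ship[0->1]=1 prod=4 -> [17 3 8]
Step 4: demand=5,sold=5 ship[1->2]=2 ship[0->1]=1 prod=4 -> [20 2 5]
Step 5: demand=5,sold=5 ship[1->2]=2 ship[0->1]=1 prod=4 -> [23 1 2]
Step 6: demand=5,sold=2 ship[1->2]=1 ship[0->1]=1 prod=4 -> [26 1 1]
Step 7: demand=5,sold=1 ship[1->2]=1 ship[0->1]=1 prod=4 -> [29 1 1]
Step 8: demand=5,sold=1 ship[1->2]=1 ship[0->1]=1 prod=4 -> [32 1 1]
Step 9: demand=5,sold=1 ship[1->2]=1 ship[0->1]=1 prod=4 -> [35 1 1]
Step 10: demand=5,sold=1 ship[1->2]=1 ship[0->1]=1 prod=4 -> [38 1 1]
Step 11: demand=5,sold=1 ship[1->2]=1 ship[0->1]=1 prod=4 -> [41 1 1]
Step 12: demand=5,sold=1 ship[1->2]=1 ship[0->1]=1 prod=4 -> [44 1 1]
First stockout at step 6

6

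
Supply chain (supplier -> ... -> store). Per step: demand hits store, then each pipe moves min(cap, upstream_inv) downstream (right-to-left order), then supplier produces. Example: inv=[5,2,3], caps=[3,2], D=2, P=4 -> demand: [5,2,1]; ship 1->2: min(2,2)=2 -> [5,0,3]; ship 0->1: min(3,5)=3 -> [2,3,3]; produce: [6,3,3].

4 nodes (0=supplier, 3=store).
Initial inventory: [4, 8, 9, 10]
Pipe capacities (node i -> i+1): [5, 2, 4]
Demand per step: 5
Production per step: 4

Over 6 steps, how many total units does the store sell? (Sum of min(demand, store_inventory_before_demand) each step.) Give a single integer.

Answer: 27

Derivation:
Step 1: sold=5 (running total=5) -> [4 10 7 9]
Step 2: sold=5 (running total=10) -> [4 12 5 8]
Step 3: sold=5 (running total=15) -> [4 14 3 7]
Step 4: sold=5 (running total=20) -> [4 16 2 5]
Step 5: sold=5 (running total=25) -> [4 18 2 2]
Step 6: sold=2 (running total=27) -> [4 20 2 2]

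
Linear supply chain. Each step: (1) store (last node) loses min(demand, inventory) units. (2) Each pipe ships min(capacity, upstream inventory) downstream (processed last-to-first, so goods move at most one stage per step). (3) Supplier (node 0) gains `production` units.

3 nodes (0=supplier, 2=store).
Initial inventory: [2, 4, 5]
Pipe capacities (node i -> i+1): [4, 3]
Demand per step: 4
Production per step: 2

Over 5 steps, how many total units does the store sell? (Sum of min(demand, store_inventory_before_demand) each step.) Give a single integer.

Answer: 15

Derivation:
Step 1: sold=4 (running total=4) -> [2 3 4]
Step 2: sold=4 (running total=8) -> [2 2 3]
Step 3: sold=3 (running total=11) -> [2 2 2]
Step 4: sold=2 (running total=13) -> [2 2 2]
Step 5: sold=2 (running total=15) -> [2 2 2]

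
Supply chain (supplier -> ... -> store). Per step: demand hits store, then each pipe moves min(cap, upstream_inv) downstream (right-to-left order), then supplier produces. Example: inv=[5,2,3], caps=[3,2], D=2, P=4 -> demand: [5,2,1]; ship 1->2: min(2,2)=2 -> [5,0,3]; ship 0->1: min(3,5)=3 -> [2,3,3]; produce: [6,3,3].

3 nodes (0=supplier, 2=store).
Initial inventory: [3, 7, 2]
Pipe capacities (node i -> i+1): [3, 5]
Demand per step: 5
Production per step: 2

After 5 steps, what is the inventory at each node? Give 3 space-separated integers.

Step 1: demand=5,sold=2 ship[1->2]=5 ship[0->1]=3 prod=2 -> inv=[2 5 5]
Step 2: demand=5,sold=5 ship[1->2]=5 ship[0->1]=2 prod=2 -> inv=[2 2 5]
Step 3: demand=5,sold=5 ship[1->2]=2 ship[0->1]=2 prod=2 -> inv=[2 2 2]
Step 4: demand=5,sold=2 ship[1->2]=2 ship[0->1]=2 prod=2 -> inv=[2 2 2]
Step 5: demand=5,sold=2 ship[1->2]=2 ship[0->1]=2 prod=2 -> inv=[2 2 2]

2 2 2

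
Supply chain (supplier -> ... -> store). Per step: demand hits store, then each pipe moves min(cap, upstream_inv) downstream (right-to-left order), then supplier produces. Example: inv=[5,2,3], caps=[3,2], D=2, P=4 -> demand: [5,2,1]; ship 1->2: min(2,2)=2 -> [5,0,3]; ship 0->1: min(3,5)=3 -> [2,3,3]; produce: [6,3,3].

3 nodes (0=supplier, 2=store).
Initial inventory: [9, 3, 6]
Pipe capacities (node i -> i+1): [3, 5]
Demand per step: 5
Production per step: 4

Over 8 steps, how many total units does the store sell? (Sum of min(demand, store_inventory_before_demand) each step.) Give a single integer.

Step 1: sold=5 (running total=5) -> [10 3 4]
Step 2: sold=4 (running total=9) -> [11 3 3]
Step 3: sold=3 (running total=12) -> [12 3 3]
Step 4: sold=3 (running total=15) -> [13 3 3]
Step 5: sold=3 (running total=18) -> [14 3 3]
Step 6: sold=3 (running total=21) -> [15 3 3]
Step 7: sold=3 (running total=24) -> [16 3 3]
Step 8: sold=3 (running total=27) -> [17 3 3]

Answer: 27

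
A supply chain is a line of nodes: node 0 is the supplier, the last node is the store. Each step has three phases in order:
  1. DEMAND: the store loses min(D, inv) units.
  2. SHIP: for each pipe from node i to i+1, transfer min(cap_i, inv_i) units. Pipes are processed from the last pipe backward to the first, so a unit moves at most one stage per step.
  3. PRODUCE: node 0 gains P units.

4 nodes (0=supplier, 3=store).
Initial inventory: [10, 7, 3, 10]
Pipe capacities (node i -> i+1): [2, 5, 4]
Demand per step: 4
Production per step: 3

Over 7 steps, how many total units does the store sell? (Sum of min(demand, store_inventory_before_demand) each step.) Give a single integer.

Answer: 28

Derivation:
Step 1: sold=4 (running total=4) -> [11 4 5 9]
Step 2: sold=4 (running total=8) -> [12 2 5 9]
Step 3: sold=4 (running total=12) -> [13 2 3 9]
Step 4: sold=4 (running total=16) -> [14 2 2 8]
Step 5: sold=4 (running total=20) -> [15 2 2 6]
Step 6: sold=4 (running total=24) -> [16 2 2 4]
Step 7: sold=4 (running total=28) -> [17 2 2 2]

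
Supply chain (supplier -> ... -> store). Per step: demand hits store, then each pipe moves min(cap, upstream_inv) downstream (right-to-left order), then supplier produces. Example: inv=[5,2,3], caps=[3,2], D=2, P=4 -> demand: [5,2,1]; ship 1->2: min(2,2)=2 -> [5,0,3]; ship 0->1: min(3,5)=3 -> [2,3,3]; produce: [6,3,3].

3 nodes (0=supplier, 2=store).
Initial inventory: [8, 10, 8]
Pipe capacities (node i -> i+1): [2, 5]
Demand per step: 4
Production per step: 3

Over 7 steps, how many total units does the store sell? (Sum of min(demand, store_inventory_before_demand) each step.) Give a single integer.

Answer: 28

Derivation:
Step 1: sold=4 (running total=4) -> [9 7 9]
Step 2: sold=4 (running total=8) -> [10 4 10]
Step 3: sold=4 (running total=12) -> [11 2 10]
Step 4: sold=4 (running total=16) -> [12 2 8]
Step 5: sold=4 (running total=20) -> [13 2 6]
Step 6: sold=4 (running total=24) -> [14 2 4]
Step 7: sold=4 (running total=28) -> [15 2 2]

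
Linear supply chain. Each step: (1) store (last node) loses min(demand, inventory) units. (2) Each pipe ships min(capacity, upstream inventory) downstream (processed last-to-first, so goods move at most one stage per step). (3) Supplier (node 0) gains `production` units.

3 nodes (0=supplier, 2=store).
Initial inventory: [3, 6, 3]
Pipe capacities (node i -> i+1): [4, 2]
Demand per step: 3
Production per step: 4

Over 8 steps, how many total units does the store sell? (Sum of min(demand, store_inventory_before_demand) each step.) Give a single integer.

Answer: 17

Derivation:
Step 1: sold=3 (running total=3) -> [4 7 2]
Step 2: sold=2 (running total=5) -> [4 9 2]
Step 3: sold=2 (running total=7) -> [4 11 2]
Step 4: sold=2 (running total=9) -> [4 13 2]
Step 5: sold=2 (running total=11) -> [4 15 2]
Step 6: sold=2 (running total=13) -> [4 17 2]
Step 7: sold=2 (running total=15) -> [4 19 2]
Step 8: sold=2 (running total=17) -> [4 21 2]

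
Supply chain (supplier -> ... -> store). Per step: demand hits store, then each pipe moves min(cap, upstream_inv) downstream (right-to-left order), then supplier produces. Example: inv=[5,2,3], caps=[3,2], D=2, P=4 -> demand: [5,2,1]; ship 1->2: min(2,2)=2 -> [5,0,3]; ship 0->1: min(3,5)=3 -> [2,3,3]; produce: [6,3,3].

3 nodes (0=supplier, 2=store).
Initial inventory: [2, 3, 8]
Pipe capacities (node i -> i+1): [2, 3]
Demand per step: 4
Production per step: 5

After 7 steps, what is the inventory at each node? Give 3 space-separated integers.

Step 1: demand=4,sold=4 ship[1->2]=3 ship[0->1]=2 prod=5 -> inv=[5 2 7]
Step 2: demand=4,sold=4 ship[1->2]=2 ship[0->1]=2 prod=5 -> inv=[8 2 5]
Step 3: demand=4,sold=4 ship[1->2]=2 ship[0->1]=2 prod=5 -> inv=[11 2 3]
Step 4: demand=4,sold=3 ship[1->2]=2 ship[0->1]=2 prod=5 -> inv=[14 2 2]
Step 5: demand=4,sold=2 ship[1->2]=2 ship[0->1]=2 prod=5 -> inv=[17 2 2]
Step 6: demand=4,sold=2 ship[1->2]=2 ship[0->1]=2 prod=5 -> inv=[20 2 2]
Step 7: demand=4,sold=2 ship[1->2]=2 ship[0->1]=2 prod=5 -> inv=[23 2 2]

23 2 2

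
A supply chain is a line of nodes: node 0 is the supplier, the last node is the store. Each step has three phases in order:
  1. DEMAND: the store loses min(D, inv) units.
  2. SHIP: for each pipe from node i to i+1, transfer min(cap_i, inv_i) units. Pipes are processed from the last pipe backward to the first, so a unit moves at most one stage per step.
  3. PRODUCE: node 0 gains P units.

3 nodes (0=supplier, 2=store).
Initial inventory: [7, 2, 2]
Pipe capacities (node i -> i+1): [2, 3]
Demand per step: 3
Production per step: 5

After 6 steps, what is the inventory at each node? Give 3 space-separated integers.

Step 1: demand=3,sold=2 ship[1->2]=2 ship[0->1]=2 prod=5 -> inv=[10 2 2]
Step 2: demand=3,sold=2 ship[1->2]=2 ship[0->1]=2 prod=5 -> inv=[13 2 2]
Step 3: demand=3,sold=2 ship[1->2]=2 ship[0->1]=2 prod=5 -> inv=[16 2 2]
Step 4: demand=3,sold=2 ship[1->2]=2 ship[0->1]=2 prod=5 -> inv=[19 2 2]
Step 5: demand=3,sold=2 ship[1->2]=2 ship[0->1]=2 prod=5 -> inv=[22 2 2]
Step 6: demand=3,sold=2 ship[1->2]=2 ship[0->1]=2 prod=5 -> inv=[25 2 2]

25 2 2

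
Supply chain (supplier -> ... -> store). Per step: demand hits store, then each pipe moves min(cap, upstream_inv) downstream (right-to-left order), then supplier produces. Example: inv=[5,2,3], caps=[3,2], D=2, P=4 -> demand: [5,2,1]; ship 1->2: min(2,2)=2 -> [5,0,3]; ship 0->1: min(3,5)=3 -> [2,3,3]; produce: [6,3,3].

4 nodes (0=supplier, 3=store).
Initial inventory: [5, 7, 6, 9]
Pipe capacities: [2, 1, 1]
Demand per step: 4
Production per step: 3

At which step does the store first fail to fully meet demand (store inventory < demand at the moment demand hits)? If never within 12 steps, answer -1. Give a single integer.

Step 1: demand=4,sold=4 ship[2->3]=1 ship[1->2]=1 ship[0->1]=2 prod=3 -> [6 8 6 6]
Step 2: demand=4,sold=4 ship[2->3]=1 ship[1->2]=1 ship[0->1]=2 prod=3 -> [7 9 6 3]
Step 3: demand=4,sold=3 ship[2->3]=1 ship[1->2]=1 ship[0->1]=2 prod=3 -> [8 10 6 1]
Step 4: demand=4,sold=1 ship[2->3]=1 ship[1->2]=1 ship[0->1]=2 prod=3 -> [9 11 6 1]
Step 5: demand=4,sold=1 ship[2->3]=1 ship[1->2]=1 ship[0->1]=2 prod=3 -> [10 12 6 1]
Step 6: demand=4,sold=1 ship[2->3]=1 ship[1->2]=1 ship[0->1]=2 prod=3 -> [11 13 6 1]
Step 7: demand=4,sold=1 ship[2->3]=1 ship[1->2]=1 ship[0->1]=2 prod=3 -> [12 14 6 1]
Step 8: demand=4,sold=1 ship[2->3]=1 ship[1->2]=1 ship[0->1]=2 prod=3 -> [13 15 6 1]
Step 9: demand=4,sold=1 ship[2->3]=1 ship[1->2]=1 ship[0->1]=2 prod=3 -> [14 16 6 1]
Step 10: demand=4,sold=1 ship[2->3]=1 ship[1->2]=1 ship[0->1]=2 prod=3 -> [15 17 6 1]
Step 11: demand=4,sold=1 ship[2->3]=1 ship[1->2]=1 ship[0->1]=2 prod=3 -> [16 18 6 1]
Step 12: demand=4,sold=1 ship[2->3]=1 ship[1->2]=1 ship[0->1]=2 prod=3 -> [17 19 6 1]
First stockout at step 3

3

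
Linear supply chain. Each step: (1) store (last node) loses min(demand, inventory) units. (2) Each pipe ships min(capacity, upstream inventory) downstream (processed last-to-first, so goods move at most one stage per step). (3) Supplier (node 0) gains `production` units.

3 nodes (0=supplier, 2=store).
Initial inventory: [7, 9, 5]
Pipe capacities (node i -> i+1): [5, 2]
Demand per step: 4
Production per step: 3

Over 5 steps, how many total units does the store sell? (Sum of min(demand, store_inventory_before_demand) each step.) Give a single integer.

Answer: 13

Derivation:
Step 1: sold=4 (running total=4) -> [5 12 3]
Step 2: sold=3 (running total=7) -> [3 15 2]
Step 3: sold=2 (running total=9) -> [3 16 2]
Step 4: sold=2 (running total=11) -> [3 17 2]
Step 5: sold=2 (running total=13) -> [3 18 2]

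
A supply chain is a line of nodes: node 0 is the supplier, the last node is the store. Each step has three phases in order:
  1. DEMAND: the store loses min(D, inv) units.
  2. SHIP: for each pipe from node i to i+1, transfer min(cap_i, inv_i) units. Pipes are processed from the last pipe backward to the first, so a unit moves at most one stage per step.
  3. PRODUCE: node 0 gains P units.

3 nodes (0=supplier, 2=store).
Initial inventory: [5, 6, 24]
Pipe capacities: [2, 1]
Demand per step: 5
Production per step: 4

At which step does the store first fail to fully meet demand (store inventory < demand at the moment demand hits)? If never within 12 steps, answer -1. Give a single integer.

Step 1: demand=5,sold=5 ship[1->2]=1 ship[0->1]=2 prod=4 -> [7 7 20]
Step 2: demand=5,sold=5 ship[1->2]=1 ship[0->1]=2 prod=4 -> [9 8 16]
Step 3: demand=5,sold=5 ship[1->2]=1 ship[0->1]=2 prod=4 -> [11 9 12]
Step 4: demand=5,sold=5 ship[1->2]=1 ship[0->1]=2 prod=4 -> [13 10 8]
Step 5: demand=5,sold=5 ship[1->2]=1 ship[0->1]=2 prod=4 -> [15 11 4]
Step 6: demand=5,sold=4 ship[1->2]=1 ship[0->1]=2 prod=4 -> [17 12 1]
Step 7: demand=5,sold=1 ship[1->2]=1 ship[0->1]=2 prod=4 -> [19 13 1]
Step 8: demand=5,sold=1 ship[1->2]=1 ship[0->1]=2 prod=4 -> [21 14 1]
Step 9: demand=5,sold=1 ship[1->2]=1 ship[0->1]=2 prod=4 -> [23 15 1]
Step 10: demand=5,sold=1 ship[1->2]=1 ship[0->1]=2 prod=4 -> [25 16 1]
Step 11: demand=5,sold=1 ship[1->2]=1 ship[0->1]=2 prod=4 -> [27 17 1]
Step 12: demand=5,sold=1 ship[1->2]=1 ship[0->1]=2 prod=4 -> [29 18 1]
First stockout at step 6

6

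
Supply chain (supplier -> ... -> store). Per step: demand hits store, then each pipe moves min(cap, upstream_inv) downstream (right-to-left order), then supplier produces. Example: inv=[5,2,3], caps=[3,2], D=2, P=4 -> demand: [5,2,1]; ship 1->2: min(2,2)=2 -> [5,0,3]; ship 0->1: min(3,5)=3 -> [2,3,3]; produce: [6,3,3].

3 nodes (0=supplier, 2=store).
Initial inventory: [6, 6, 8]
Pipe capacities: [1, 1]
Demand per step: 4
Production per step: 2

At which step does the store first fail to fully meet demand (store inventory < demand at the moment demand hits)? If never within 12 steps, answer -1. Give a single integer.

Step 1: demand=4,sold=4 ship[1->2]=1 ship[0->1]=1 prod=2 -> [7 6 5]
Step 2: demand=4,sold=4 ship[1->2]=1 ship[0->1]=1 prod=2 -> [8 6 2]
Step 3: demand=4,sold=2 ship[1->2]=1 ship[0->1]=1 prod=2 -> [9 6 1]
Step 4: demand=4,sold=1 ship[1->2]=1 ship[0->1]=1 prod=2 -> [10 6 1]
Step 5: demand=4,sold=1 ship[1->2]=1 ship[0->1]=1 prod=2 -> [11 6 1]
Step 6: demand=4,sold=1 ship[1->2]=1 ship[0->1]=1 prod=2 -> [12 6 1]
Step 7: demand=4,sold=1 ship[1->2]=1 ship[0->1]=1 prod=2 -> [13 6 1]
Step 8: demand=4,sold=1 ship[1->2]=1 ship[0->1]=1 prod=2 -> [14 6 1]
Step 9: demand=4,sold=1 ship[1->2]=1 ship[0->1]=1 prod=2 -> [15 6 1]
Step 10: demand=4,sold=1 ship[1->2]=1 ship[0->1]=1 prod=2 -> [16 6 1]
Step 11: demand=4,sold=1 ship[1->2]=1 ship[0->1]=1 prod=2 -> [17 6 1]
Step 12: demand=4,sold=1 ship[1->2]=1 ship[0->1]=1 prod=2 -> [18 6 1]
First stockout at step 3

3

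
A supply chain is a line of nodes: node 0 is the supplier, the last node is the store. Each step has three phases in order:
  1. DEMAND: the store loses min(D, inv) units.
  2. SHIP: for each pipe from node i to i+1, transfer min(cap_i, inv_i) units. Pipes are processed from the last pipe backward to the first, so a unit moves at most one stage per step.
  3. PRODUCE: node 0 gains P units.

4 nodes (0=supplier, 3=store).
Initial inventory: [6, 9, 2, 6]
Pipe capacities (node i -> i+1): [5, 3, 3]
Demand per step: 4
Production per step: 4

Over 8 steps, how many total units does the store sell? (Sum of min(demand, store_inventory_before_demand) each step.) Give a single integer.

Step 1: sold=4 (running total=4) -> [5 11 3 4]
Step 2: sold=4 (running total=8) -> [4 13 3 3]
Step 3: sold=3 (running total=11) -> [4 14 3 3]
Step 4: sold=3 (running total=14) -> [4 15 3 3]
Step 5: sold=3 (running total=17) -> [4 16 3 3]
Step 6: sold=3 (running total=20) -> [4 17 3 3]
Step 7: sold=3 (running total=23) -> [4 18 3 3]
Step 8: sold=3 (running total=26) -> [4 19 3 3]

Answer: 26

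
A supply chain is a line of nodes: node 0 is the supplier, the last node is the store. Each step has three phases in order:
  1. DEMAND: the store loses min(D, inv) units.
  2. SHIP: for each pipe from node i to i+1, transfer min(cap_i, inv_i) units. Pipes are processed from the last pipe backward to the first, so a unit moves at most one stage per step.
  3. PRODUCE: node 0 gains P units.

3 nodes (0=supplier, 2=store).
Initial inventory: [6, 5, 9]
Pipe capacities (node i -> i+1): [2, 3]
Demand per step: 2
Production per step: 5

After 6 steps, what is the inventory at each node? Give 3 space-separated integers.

Step 1: demand=2,sold=2 ship[1->2]=3 ship[0->1]=2 prod=5 -> inv=[9 4 10]
Step 2: demand=2,sold=2 ship[1->2]=3 ship[0->1]=2 prod=5 -> inv=[12 3 11]
Step 3: demand=2,sold=2 ship[1->2]=3 ship[0->1]=2 prod=5 -> inv=[15 2 12]
Step 4: demand=2,sold=2 ship[1->2]=2 ship[0->1]=2 prod=5 -> inv=[18 2 12]
Step 5: demand=2,sold=2 ship[1->2]=2 ship[0->1]=2 prod=5 -> inv=[21 2 12]
Step 6: demand=2,sold=2 ship[1->2]=2 ship[0->1]=2 prod=5 -> inv=[24 2 12]

24 2 12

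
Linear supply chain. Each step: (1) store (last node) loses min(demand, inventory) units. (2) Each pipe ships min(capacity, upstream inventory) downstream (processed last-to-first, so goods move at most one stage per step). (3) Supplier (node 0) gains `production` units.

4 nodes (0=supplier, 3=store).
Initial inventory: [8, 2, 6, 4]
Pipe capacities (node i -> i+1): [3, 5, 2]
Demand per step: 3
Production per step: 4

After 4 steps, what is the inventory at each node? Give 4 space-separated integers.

Step 1: demand=3,sold=3 ship[2->3]=2 ship[1->2]=2 ship[0->1]=3 prod=4 -> inv=[9 3 6 3]
Step 2: demand=3,sold=3 ship[2->3]=2 ship[1->2]=3 ship[0->1]=3 prod=4 -> inv=[10 3 7 2]
Step 3: demand=3,sold=2 ship[2->3]=2 ship[1->2]=3 ship[0->1]=3 prod=4 -> inv=[11 3 8 2]
Step 4: demand=3,sold=2 ship[2->3]=2 ship[1->2]=3 ship[0->1]=3 prod=4 -> inv=[12 3 9 2]

12 3 9 2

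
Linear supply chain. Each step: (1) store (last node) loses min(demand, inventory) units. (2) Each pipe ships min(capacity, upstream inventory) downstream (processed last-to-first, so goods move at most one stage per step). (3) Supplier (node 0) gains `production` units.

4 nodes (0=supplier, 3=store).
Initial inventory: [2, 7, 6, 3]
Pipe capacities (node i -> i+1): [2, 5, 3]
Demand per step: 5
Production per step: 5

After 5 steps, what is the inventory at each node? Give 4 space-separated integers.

Step 1: demand=5,sold=3 ship[2->3]=3 ship[1->2]=5 ship[0->1]=2 prod=5 -> inv=[5 4 8 3]
Step 2: demand=5,sold=3 ship[2->3]=3 ship[1->2]=4 ship[0->1]=2 prod=5 -> inv=[8 2 9 3]
Step 3: demand=5,sold=3 ship[2->3]=3 ship[1->2]=2 ship[0->1]=2 prod=5 -> inv=[11 2 8 3]
Step 4: demand=5,sold=3 ship[2->3]=3 ship[1->2]=2 ship[0->1]=2 prod=5 -> inv=[14 2 7 3]
Step 5: demand=5,sold=3 ship[2->3]=3 ship[1->2]=2 ship[0->1]=2 prod=5 -> inv=[17 2 6 3]

17 2 6 3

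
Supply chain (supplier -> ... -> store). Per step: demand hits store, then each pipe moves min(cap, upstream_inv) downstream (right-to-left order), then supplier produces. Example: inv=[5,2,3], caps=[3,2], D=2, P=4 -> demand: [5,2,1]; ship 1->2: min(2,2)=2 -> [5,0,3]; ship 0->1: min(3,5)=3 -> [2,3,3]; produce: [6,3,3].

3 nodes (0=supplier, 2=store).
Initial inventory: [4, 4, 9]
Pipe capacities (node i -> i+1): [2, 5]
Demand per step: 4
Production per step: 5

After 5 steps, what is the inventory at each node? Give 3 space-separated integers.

Step 1: demand=4,sold=4 ship[1->2]=4 ship[0->1]=2 prod=5 -> inv=[7 2 9]
Step 2: demand=4,sold=4 ship[1->2]=2 ship[0->1]=2 prod=5 -> inv=[10 2 7]
Step 3: demand=4,sold=4 ship[1->2]=2 ship[0->1]=2 prod=5 -> inv=[13 2 5]
Step 4: demand=4,sold=4 ship[1->2]=2 ship[0->1]=2 prod=5 -> inv=[16 2 3]
Step 5: demand=4,sold=3 ship[1->2]=2 ship[0->1]=2 prod=5 -> inv=[19 2 2]

19 2 2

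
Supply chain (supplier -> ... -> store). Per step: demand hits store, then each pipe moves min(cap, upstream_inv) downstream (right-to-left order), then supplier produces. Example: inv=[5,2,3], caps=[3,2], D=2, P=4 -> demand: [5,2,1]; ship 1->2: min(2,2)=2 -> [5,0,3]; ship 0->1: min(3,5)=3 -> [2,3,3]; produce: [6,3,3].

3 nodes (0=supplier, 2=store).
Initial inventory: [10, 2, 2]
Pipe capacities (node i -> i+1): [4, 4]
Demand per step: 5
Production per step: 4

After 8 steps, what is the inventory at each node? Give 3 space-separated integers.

Step 1: demand=5,sold=2 ship[1->2]=2 ship[0->1]=4 prod=4 -> inv=[10 4 2]
Step 2: demand=5,sold=2 ship[1->2]=4 ship[0->1]=4 prod=4 -> inv=[10 4 4]
Step 3: demand=5,sold=4 ship[1->2]=4 ship[0->1]=4 prod=4 -> inv=[10 4 4]
Step 4: demand=5,sold=4 ship[1->2]=4 ship[0->1]=4 prod=4 -> inv=[10 4 4]
Step 5: demand=5,sold=4 ship[1->2]=4 ship[0->1]=4 prod=4 -> inv=[10 4 4]
Step 6: demand=5,sold=4 ship[1->2]=4 ship[0->1]=4 prod=4 -> inv=[10 4 4]
Step 7: demand=5,sold=4 ship[1->2]=4 ship[0->1]=4 prod=4 -> inv=[10 4 4]
Step 8: demand=5,sold=4 ship[1->2]=4 ship[0->1]=4 prod=4 -> inv=[10 4 4]

10 4 4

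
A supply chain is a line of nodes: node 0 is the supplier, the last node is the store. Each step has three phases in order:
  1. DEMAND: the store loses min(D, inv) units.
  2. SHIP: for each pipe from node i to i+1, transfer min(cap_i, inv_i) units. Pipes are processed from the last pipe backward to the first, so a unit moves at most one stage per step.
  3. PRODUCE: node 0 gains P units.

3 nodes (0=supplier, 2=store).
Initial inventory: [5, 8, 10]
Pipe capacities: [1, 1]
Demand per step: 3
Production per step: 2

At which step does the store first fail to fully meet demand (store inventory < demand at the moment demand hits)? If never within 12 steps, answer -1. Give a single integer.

Step 1: demand=3,sold=3 ship[1->2]=1 ship[0->1]=1 prod=2 -> [6 8 8]
Step 2: demand=3,sold=3 ship[1->2]=1 ship[0->1]=1 prod=2 -> [7 8 6]
Step 3: demand=3,sold=3 ship[1->2]=1 ship[0->1]=1 prod=2 -> [8 8 4]
Step 4: demand=3,sold=3 ship[1->2]=1 ship[0->1]=1 prod=2 -> [9 8 2]
Step 5: demand=3,sold=2 ship[1->2]=1 ship[0->1]=1 prod=2 -> [10 8 1]
Step 6: demand=3,sold=1 ship[1->2]=1 ship[0->1]=1 prod=2 -> [11 8 1]
Step 7: demand=3,sold=1 ship[1->2]=1 ship[0->1]=1 prod=2 -> [12 8 1]
Step 8: demand=3,sold=1 ship[1->2]=1 ship[0->1]=1 prod=2 -> [13 8 1]
Step 9: demand=3,sold=1 ship[1->2]=1 ship[0->1]=1 prod=2 -> [14 8 1]
Step 10: demand=3,sold=1 ship[1->2]=1 ship[0->1]=1 prod=2 -> [15 8 1]
Step 11: demand=3,sold=1 ship[1->2]=1 ship[0->1]=1 prod=2 -> [16 8 1]
Step 12: demand=3,sold=1 ship[1->2]=1 ship[0->1]=1 prod=2 -> [17 8 1]
First stockout at step 5

5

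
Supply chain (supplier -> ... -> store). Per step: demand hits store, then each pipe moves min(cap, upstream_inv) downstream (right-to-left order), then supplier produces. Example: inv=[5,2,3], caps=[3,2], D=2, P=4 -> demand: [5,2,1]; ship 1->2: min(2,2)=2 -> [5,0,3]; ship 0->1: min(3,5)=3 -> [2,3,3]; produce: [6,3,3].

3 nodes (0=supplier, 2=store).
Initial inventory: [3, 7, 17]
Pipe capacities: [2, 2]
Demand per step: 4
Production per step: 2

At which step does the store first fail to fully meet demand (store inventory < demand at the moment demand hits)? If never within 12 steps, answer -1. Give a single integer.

Step 1: demand=4,sold=4 ship[1->2]=2 ship[0->1]=2 prod=2 -> [3 7 15]
Step 2: demand=4,sold=4 ship[1->2]=2 ship[0->1]=2 prod=2 -> [3 7 13]
Step 3: demand=4,sold=4 ship[1->2]=2 ship[0->1]=2 prod=2 -> [3 7 11]
Step 4: demand=4,sold=4 ship[1->2]=2 ship[0->1]=2 prod=2 -> [3 7 9]
Step 5: demand=4,sold=4 ship[1->2]=2 ship[0->1]=2 prod=2 -> [3 7 7]
Step 6: demand=4,sold=4 ship[1->2]=2 ship[0->1]=2 prod=2 -> [3 7 5]
Step 7: demand=4,sold=4 ship[1->2]=2 ship[0->1]=2 prod=2 -> [3 7 3]
Step 8: demand=4,sold=3 ship[1->2]=2 ship[0->1]=2 prod=2 -> [3 7 2]
Step 9: demand=4,sold=2 ship[1->2]=2 ship[0->1]=2 prod=2 -> [3 7 2]
Step 10: demand=4,sold=2 ship[1->2]=2 ship[0->1]=2 prod=2 -> [3 7 2]
Step 11: demand=4,sold=2 ship[1->2]=2 ship[0->1]=2 prod=2 -> [3 7 2]
Step 12: demand=4,sold=2 ship[1->2]=2 ship[0->1]=2 prod=2 -> [3 7 2]
First stockout at step 8

8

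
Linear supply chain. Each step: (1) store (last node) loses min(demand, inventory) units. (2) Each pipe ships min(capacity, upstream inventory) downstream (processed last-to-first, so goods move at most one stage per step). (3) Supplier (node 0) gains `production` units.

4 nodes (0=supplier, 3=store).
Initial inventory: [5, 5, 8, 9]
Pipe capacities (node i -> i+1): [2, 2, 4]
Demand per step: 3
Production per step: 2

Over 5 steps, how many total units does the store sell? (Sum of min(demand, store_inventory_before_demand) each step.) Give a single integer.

Answer: 15

Derivation:
Step 1: sold=3 (running total=3) -> [5 5 6 10]
Step 2: sold=3 (running total=6) -> [5 5 4 11]
Step 3: sold=3 (running total=9) -> [5 5 2 12]
Step 4: sold=3 (running total=12) -> [5 5 2 11]
Step 5: sold=3 (running total=15) -> [5 5 2 10]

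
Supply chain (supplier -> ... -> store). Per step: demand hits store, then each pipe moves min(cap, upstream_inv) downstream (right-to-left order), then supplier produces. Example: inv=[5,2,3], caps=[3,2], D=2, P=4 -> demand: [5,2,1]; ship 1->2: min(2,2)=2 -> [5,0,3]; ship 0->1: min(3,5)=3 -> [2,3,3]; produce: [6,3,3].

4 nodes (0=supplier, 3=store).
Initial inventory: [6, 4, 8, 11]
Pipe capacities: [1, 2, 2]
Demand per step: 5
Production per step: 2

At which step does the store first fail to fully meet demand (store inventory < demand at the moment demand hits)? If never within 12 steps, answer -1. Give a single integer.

Step 1: demand=5,sold=5 ship[2->3]=2 ship[1->2]=2 ship[0->1]=1 prod=2 -> [7 3 8 8]
Step 2: demand=5,sold=5 ship[2->3]=2 ship[1->2]=2 ship[0->1]=1 prod=2 -> [8 2 8 5]
Step 3: demand=5,sold=5 ship[2->3]=2 ship[1->2]=2 ship[0->1]=1 prod=2 -> [9 1 8 2]
Step 4: demand=5,sold=2 ship[2->3]=2 ship[1->2]=1 ship[0->1]=1 prod=2 -> [10 1 7 2]
Step 5: demand=5,sold=2 ship[2->3]=2 ship[1->2]=1 ship[0->1]=1 prod=2 -> [11 1 6 2]
Step 6: demand=5,sold=2 ship[2->3]=2 ship[1->2]=1 ship[0->1]=1 prod=2 -> [12 1 5 2]
Step 7: demand=5,sold=2 ship[2->3]=2 ship[1->2]=1 ship[0->1]=1 prod=2 -> [13 1 4 2]
Step 8: demand=5,sold=2 ship[2->3]=2 ship[1->2]=1 ship[0->1]=1 prod=2 -> [14 1 3 2]
Step 9: demand=5,sold=2 ship[2->3]=2 ship[1->2]=1 ship[0->1]=1 prod=2 -> [15 1 2 2]
Step 10: demand=5,sold=2 ship[2->3]=2 ship[1->2]=1 ship[0->1]=1 prod=2 -> [16 1 1 2]
Step 11: demand=5,sold=2 ship[2->3]=1 ship[1->2]=1 ship[0->1]=1 prod=2 -> [17 1 1 1]
Step 12: demand=5,sold=1 ship[2->3]=1 ship[1->2]=1 ship[0->1]=1 prod=2 -> [18 1 1 1]
First stockout at step 4

4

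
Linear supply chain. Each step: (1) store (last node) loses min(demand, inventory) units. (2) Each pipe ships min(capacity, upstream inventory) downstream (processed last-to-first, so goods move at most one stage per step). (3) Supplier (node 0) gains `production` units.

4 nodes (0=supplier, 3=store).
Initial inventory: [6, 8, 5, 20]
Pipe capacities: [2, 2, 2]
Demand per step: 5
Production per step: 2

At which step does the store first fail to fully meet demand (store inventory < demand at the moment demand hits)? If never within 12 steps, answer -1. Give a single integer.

Step 1: demand=5,sold=5 ship[2->3]=2 ship[1->2]=2 ship[0->1]=2 prod=2 -> [6 8 5 17]
Step 2: demand=5,sold=5 ship[2->3]=2 ship[1->2]=2 ship[0->1]=2 prod=2 -> [6 8 5 14]
Step 3: demand=5,sold=5 ship[2->3]=2 ship[1->2]=2 ship[0->1]=2 prod=2 -> [6 8 5 11]
Step 4: demand=5,sold=5 ship[2->3]=2 ship[1->2]=2 ship[0->1]=2 prod=2 -> [6 8 5 8]
Step 5: demand=5,sold=5 ship[2->3]=2 ship[1->2]=2 ship[0->1]=2 prod=2 -> [6 8 5 5]
Step 6: demand=5,sold=5 ship[2->3]=2 ship[1->2]=2 ship[0->1]=2 prod=2 -> [6 8 5 2]
Step 7: demand=5,sold=2 ship[2->3]=2 ship[1->2]=2 ship[0->1]=2 prod=2 -> [6 8 5 2]
Step 8: demand=5,sold=2 ship[2->3]=2 ship[1->2]=2 ship[0->1]=2 prod=2 -> [6 8 5 2]
Step 9: demand=5,sold=2 ship[2->3]=2 ship[1->2]=2 ship[0->1]=2 prod=2 -> [6 8 5 2]
Step 10: demand=5,sold=2 ship[2->3]=2 ship[1->2]=2 ship[0->1]=2 prod=2 -> [6 8 5 2]
Step 11: demand=5,sold=2 ship[2->3]=2 ship[1->2]=2 ship[0->1]=2 prod=2 -> [6 8 5 2]
Step 12: demand=5,sold=2 ship[2->3]=2 ship[1->2]=2 ship[0->1]=2 prod=2 -> [6 8 5 2]
First stockout at step 7

7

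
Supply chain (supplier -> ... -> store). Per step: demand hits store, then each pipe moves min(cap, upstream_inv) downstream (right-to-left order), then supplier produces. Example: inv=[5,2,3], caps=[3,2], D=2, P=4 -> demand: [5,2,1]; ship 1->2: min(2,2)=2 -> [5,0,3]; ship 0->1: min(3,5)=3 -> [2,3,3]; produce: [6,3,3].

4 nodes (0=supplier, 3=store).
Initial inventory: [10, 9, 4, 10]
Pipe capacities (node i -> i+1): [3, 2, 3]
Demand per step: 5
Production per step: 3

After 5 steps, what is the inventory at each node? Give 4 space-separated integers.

Step 1: demand=5,sold=5 ship[2->3]=3 ship[1->2]=2 ship[0->1]=3 prod=3 -> inv=[10 10 3 8]
Step 2: demand=5,sold=5 ship[2->3]=3 ship[1->2]=2 ship[0->1]=3 prod=3 -> inv=[10 11 2 6]
Step 3: demand=5,sold=5 ship[2->3]=2 ship[1->2]=2 ship[0->1]=3 prod=3 -> inv=[10 12 2 3]
Step 4: demand=5,sold=3 ship[2->3]=2 ship[1->2]=2 ship[0->1]=3 prod=3 -> inv=[10 13 2 2]
Step 5: demand=5,sold=2 ship[2->3]=2 ship[1->2]=2 ship[0->1]=3 prod=3 -> inv=[10 14 2 2]

10 14 2 2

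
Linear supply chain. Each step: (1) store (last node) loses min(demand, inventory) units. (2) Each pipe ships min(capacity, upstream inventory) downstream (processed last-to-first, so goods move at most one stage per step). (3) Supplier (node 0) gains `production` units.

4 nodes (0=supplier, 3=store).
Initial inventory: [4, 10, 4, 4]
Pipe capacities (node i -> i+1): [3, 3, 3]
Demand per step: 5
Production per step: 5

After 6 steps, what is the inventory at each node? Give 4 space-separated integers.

Step 1: demand=5,sold=4 ship[2->3]=3 ship[1->2]=3 ship[0->1]=3 prod=5 -> inv=[6 10 4 3]
Step 2: demand=5,sold=3 ship[2->3]=3 ship[1->2]=3 ship[0->1]=3 prod=5 -> inv=[8 10 4 3]
Step 3: demand=5,sold=3 ship[2->3]=3 ship[1->2]=3 ship[0->1]=3 prod=5 -> inv=[10 10 4 3]
Step 4: demand=5,sold=3 ship[2->3]=3 ship[1->2]=3 ship[0->1]=3 prod=5 -> inv=[12 10 4 3]
Step 5: demand=5,sold=3 ship[2->3]=3 ship[1->2]=3 ship[0->1]=3 prod=5 -> inv=[14 10 4 3]
Step 6: demand=5,sold=3 ship[2->3]=3 ship[1->2]=3 ship[0->1]=3 prod=5 -> inv=[16 10 4 3]

16 10 4 3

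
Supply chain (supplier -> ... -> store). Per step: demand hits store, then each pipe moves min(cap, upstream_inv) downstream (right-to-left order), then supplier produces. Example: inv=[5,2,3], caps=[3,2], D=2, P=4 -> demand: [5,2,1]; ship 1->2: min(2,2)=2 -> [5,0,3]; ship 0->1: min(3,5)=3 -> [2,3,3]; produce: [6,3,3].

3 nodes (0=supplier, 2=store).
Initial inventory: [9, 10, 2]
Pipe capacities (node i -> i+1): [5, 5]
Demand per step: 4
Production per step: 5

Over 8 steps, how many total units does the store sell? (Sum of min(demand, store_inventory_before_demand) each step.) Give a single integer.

Step 1: sold=2 (running total=2) -> [9 10 5]
Step 2: sold=4 (running total=6) -> [9 10 6]
Step 3: sold=4 (running total=10) -> [9 10 7]
Step 4: sold=4 (running total=14) -> [9 10 8]
Step 5: sold=4 (running total=18) -> [9 10 9]
Step 6: sold=4 (running total=22) -> [9 10 10]
Step 7: sold=4 (running total=26) -> [9 10 11]
Step 8: sold=4 (running total=30) -> [9 10 12]

Answer: 30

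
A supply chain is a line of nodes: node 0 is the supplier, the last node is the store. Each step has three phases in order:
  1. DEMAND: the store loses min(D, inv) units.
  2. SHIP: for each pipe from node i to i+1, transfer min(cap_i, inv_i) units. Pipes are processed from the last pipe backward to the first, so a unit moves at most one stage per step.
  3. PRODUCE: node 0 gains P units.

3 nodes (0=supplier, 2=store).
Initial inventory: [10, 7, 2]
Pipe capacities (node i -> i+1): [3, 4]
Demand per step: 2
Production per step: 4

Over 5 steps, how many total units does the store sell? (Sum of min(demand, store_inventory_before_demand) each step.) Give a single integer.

Answer: 10

Derivation:
Step 1: sold=2 (running total=2) -> [11 6 4]
Step 2: sold=2 (running total=4) -> [12 5 6]
Step 3: sold=2 (running total=6) -> [13 4 8]
Step 4: sold=2 (running total=8) -> [14 3 10]
Step 5: sold=2 (running total=10) -> [15 3 11]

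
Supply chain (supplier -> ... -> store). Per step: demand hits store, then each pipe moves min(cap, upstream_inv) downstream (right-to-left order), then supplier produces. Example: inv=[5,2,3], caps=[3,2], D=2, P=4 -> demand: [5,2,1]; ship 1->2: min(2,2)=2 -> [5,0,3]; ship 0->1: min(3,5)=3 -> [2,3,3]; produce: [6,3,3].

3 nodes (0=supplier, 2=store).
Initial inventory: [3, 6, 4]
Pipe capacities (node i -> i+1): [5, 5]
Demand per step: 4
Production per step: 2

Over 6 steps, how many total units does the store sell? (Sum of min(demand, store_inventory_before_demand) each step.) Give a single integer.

Answer: 19

Derivation:
Step 1: sold=4 (running total=4) -> [2 4 5]
Step 2: sold=4 (running total=8) -> [2 2 5]
Step 3: sold=4 (running total=12) -> [2 2 3]
Step 4: sold=3 (running total=15) -> [2 2 2]
Step 5: sold=2 (running total=17) -> [2 2 2]
Step 6: sold=2 (running total=19) -> [2 2 2]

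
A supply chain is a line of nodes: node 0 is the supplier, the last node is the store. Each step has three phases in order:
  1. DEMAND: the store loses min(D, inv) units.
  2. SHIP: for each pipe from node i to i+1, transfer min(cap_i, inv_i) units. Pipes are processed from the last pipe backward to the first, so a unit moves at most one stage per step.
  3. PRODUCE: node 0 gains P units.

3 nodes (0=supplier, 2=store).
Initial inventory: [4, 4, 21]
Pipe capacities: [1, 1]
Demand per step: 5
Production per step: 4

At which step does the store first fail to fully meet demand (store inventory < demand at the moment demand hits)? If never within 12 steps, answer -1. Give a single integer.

Step 1: demand=5,sold=5 ship[1->2]=1 ship[0->1]=1 prod=4 -> [7 4 17]
Step 2: demand=5,sold=5 ship[1->2]=1 ship[0->1]=1 prod=4 -> [10 4 13]
Step 3: demand=5,sold=5 ship[1->2]=1 ship[0->1]=1 prod=4 -> [13 4 9]
Step 4: demand=5,sold=5 ship[1->2]=1 ship[0->1]=1 prod=4 -> [16 4 5]
Step 5: demand=5,sold=5 ship[1->2]=1 ship[0->1]=1 prod=4 -> [19 4 1]
Step 6: demand=5,sold=1 ship[1->2]=1 ship[0->1]=1 prod=4 -> [22 4 1]
Step 7: demand=5,sold=1 ship[1->2]=1 ship[0->1]=1 prod=4 -> [25 4 1]
Step 8: demand=5,sold=1 ship[1->2]=1 ship[0->1]=1 prod=4 -> [28 4 1]
Step 9: demand=5,sold=1 ship[1->2]=1 ship[0->1]=1 prod=4 -> [31 4 1]
Step 10: demand=5,sold=1 ship[1->2]=1 ship[0->1]=1 prod=4 -> [34 4 1]
Step 11: demand=5,sold=1 ship[1->2]=1 ship[0->1]=1 prod=4 -> [37 4 1]
Step 12: demand=5,sold=1 ship[1->2]=1 ship[0->1]=1 prod=4 -> [40 4 1]
First stockout at step 6

6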